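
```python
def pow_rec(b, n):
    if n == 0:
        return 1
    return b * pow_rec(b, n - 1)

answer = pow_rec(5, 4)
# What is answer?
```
Call trace:
pow_rec(b=5, n=4)
  pow_rec(b=5, n=3)
    pow_rec(b=5, n=2)
      pow_rec(b=5, n=1)
        pow_rec(b=5, n=0)
        -> return 1
      -> return 5
    -> return 25
  -> return 125
-> return 625

Final answer: 625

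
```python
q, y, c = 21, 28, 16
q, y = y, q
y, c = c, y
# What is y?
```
Trace:
  q=21, y=28, c=16
  q=28, y=21, c=16
  q=28, y=16, c=21

Final answer: 16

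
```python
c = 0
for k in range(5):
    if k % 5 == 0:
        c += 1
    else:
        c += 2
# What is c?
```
Trace:
  c=0
  c=1, k=0
  c=3, k=1
  c=5, k=2
  c=7, k=3
  c=9, k=4

Final answer: 9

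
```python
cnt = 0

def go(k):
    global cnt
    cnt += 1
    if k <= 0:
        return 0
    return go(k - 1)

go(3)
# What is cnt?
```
Call trace:
go(k=3)
  go(k=2)
    go(k=1)
      go(k=0)
      -> return 0
    -> return 0
  -> return 0
-> return 0

cnt is incremented once per call. go is entered once for each k = 3, 2, 1, 0 (the k <= 0 call returns without recursing), i.e. 3 + 1 calls.
cnt = 4

Final answer: 4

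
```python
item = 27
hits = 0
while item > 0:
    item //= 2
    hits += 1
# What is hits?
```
Trace:
  item=27
  item=27, hits=0
  item=13, hits=1
  item=6, hits=2
  item=3, hits=3
  item=1, hits=4
  item=0, hits=5

Final answer: 5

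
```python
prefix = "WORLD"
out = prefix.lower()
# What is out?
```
Trace:
  prefix='WORLD'
  prefix='WORLD', out='world'

Final answer: 'world'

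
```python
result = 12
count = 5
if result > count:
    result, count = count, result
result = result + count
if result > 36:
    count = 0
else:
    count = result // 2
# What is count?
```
Trace:
  result=12
  result=12, count=5
  result=5, count=12
  result=17, count=12
  result=17, count=8

Final answer: 8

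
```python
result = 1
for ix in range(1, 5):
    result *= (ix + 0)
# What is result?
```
Trace:
  result=1
  result=1, ix=1
  result=2, ix=2
  result=6, ix=3
  result=24, ix=4

Final answer: 24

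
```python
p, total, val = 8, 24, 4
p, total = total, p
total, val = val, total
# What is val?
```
Trace:
  p=8, total=24, val=4
  p=24, total=8, val=4
  p=24, total=4, val=8

Final answer: 8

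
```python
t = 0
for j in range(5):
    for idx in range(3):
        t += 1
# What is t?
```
Trace:
  t=0
  t=1, j=0, idx=0
  t=2, j=0, idx=1
  t=3, j=0, idx=2
  t=4, j=1, idx=0
  t=5, j=1, idx=1
  t=6, j=1, idx=2
  t=7, j=2, idx=0
  t=8, j=2, idx=1
  t=9, j=2, idx=2
  t=10, j=3, idx=0
  t=11, j=3, idx=1
  t=12, j=3, idx=2
  t=13, j=4, idx=0
  t=14, j=4, idx=1
  t=15, j=4, idx=2

Final answer: 15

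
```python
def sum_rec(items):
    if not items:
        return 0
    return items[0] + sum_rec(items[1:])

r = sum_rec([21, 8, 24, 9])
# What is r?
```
Call trace:
sum_rec(items=[21, 8, 24, 9])
  sum_rec(items=[8, 24, 9])
    sum_rec(items=[24, 9])
      sum_rec(items=[9])
        sum_rec(items=[])
        -> return 0
      -> return 9
    -> return 33
  -> return 41
-> return 62

Final answer: 62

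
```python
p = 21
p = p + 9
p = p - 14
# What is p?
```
Trace:
  p=21
  p=30
  p=16

Final answer: 16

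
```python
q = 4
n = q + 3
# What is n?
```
Trace:
  q=4
  q=4, n=7

Final answer: 7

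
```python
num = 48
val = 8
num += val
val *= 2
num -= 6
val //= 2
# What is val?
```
Trace:
  num=48
  num=48, val=8
  num=56, val=8
  num=56, val=16
  num=50, val=16
  num=50, val=8

Final answer: 8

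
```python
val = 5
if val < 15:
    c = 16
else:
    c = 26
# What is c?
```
Trace:
  val=5
  val=5, c=16

Final answer: 16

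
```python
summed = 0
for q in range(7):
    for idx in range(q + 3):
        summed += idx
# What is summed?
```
Trace:
  summed=0
  summed=0, q=0, idx=0
  summed=1, q=0, idx=1
  summed=3, q=0, idx=2
  summed=3, q=1, idx=0
  summed=4, q=1, idx=1
  summed=6, q=1, idx=2
  summed=9, q=1, idx=3
  summed=9, q=2, idx=0
  summed=10, q=2, idx=1
  summed=12, q=2, idx=2
  summed=15, q=2, idx=3
  summed=19, q=2, idx=4
  summed=19, q=3, idx=0
  summed=20, q=3, idx=1
  summed=22, q=3, idx=2
  summed=25, q=3, idx=3
  summed=29, q=3, idx=4
  summed=34, q=3, idx=5
  summed=34, q=4, idx=0
  summed=35, q=4, idx=1
  summed=37, q=4, idx=2
  summed=40, q=4, idx=3
  summed=44, q=4, idx=4
  summed=49, q=4, idx=5
  summed=55, q=4, idx=6
  summed=55, q=5, idx=0
  summed=56, q=5, idx=1
  summed=58, q=5, idx=2
  summed=61, q=5, idx=3
  summed=65, q=5, idx=4
  summed=70, q=5, idx=5
  summed=76, q=5, idx=6
  summed=83, q=5, idx=7
  summed=83, q=6, idx=0
  summed=84, q=6, idx=1
  summed=86, q=6, idx=2
  summed=89, q=6, idx=3
  summed=93, q=6, idx=4
  summed=98, q=6, idx=5
  summed=104, q=6, idx=6
  summed=111, q=6, idx=7
  summed=119, q=6, idx=8

Final answer: 119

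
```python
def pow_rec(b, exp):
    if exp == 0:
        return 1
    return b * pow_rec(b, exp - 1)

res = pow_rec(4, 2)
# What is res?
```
Call trace:
pow_rec(b=4, exp=2)
  pow_rec(b=4, exp=1)
    pow_rec(b=4, exp=0)
    -> return 1
  -> return 4
-> return 16

Final answer: 16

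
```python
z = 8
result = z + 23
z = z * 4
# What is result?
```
Trace:
  z=8
  z=8, result=31
  z=32, result=31

Final answer: 31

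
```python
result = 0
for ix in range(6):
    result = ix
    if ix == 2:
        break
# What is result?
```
Trace:
  result=0
  result=0, ix=0
  result=1, ix=1
  result=2, ix=2

Final answer: 2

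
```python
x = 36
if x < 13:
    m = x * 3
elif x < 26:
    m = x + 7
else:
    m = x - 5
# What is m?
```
Trace:
  x=36
  x=36, m=31

Final answer: 31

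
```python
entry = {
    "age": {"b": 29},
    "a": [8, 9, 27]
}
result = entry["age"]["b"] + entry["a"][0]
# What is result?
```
Trace:
  entry={'age': {'b': 29}, 'a': [8, 9, 27]}
  entry={'age': {'b': 29}, 'a': [8, 9, 27]}, result=37

Final answer: 37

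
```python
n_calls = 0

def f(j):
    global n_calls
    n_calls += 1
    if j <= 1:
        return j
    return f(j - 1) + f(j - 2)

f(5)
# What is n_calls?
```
Call trace (a repeated sub-call is expanded the first time; later identical calls just restate its return value):
f(j=5)
  f(j=4)
    f(j=3)
      f(j=2)
        f(j=1)
        -> return 1
        f(j=0)
        -> return 0
      -> return 1
      f(j=1)
      -> return 1
    -> return 2
    f(j=2) -> return 1  (same call as traced above)
  -> return 3
  f(j=3) -> return 2  (same call as traced above)
-> return 5

n_calls is incremented once per call, so count the calls in each subtree. Let C(j) = number of calls made by f(j).
C(0) = C(1) = 1 (base case, no recursion); C(j) = 1 + C(j - 1) + C(j - 2) otherwise.
C(2) = 1 + C(1) + C(0) = 1 + 1 + 1 = 3
C(3) = 1 + C(2) + C(1) = 1 + 3 + 1 = 5
C(4) = 1 + C(3) + C(2) = 1 + 5 + 3 = 9
C(5) = 1 + C(4) + C(3) = 1 + 9 + 5 = 15
n_calls = C(5) = 15

Final answer: 15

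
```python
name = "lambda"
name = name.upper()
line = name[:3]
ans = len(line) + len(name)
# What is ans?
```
Trace:
  name='lambda'
  name='LAMBDA'
  name='LAMBDA', line='LAM'
  name='LAMBDA', line='LAM', ans=9

Final answer: 9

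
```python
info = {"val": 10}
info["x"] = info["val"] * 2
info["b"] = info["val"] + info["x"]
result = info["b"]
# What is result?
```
Trace:
  info={'val': 10}
  info={'val': 10, 'x': 20}
  info={'val': 10, 'x': 20, 'b': 30}
  info={'val': 10, 'x': 20, 'b': 30}, result=30

Final answer: 30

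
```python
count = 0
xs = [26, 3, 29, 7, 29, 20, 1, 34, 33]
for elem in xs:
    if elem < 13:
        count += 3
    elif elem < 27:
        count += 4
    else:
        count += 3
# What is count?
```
Trace:
  count=0
  count=4, elem=26
  count=7, elem=3
  count=10, elem=29
  count=13, elem=7
  count=16, elem=29
  count=20, elem=20
  count=23, elem=1
  count=26, elem=34
  count=29, elem=33

Final answer: 29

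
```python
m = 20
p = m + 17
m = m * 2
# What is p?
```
Trace:
  m=20
  m=20, p=37
  m=40, p=37

Final answer: 37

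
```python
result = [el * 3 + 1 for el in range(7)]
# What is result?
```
Trace:
  el=0
  el=1
  el=2
  el=3
  el=4
  el=5
  el=6
  result=[1, 4, 7, 10, 13, 16, 19]

Final answer: [1, 4, 7, 10, 13, 16, 19]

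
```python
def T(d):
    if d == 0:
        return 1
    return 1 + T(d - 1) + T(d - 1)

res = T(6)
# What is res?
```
Call trace (a repeated sub-call is expanded the first time; later identical calls just restate its return value):
T(d=6)
  T(d=5)
    T(d=4)
      T(d=3)
        T(d=2)
          T(d=1)
            T(d=0)
            -> return 1
            T(d=0)
            -> return 1
          -> return 3
          T(d=1) -> return 3  (same call as traced above)
        -> return 7
        T(d=2) -> return 7  (same call as traced above)
      -> return 15
      T(d=3) -> return 15  (same call as traced above)
    -> return 31
    T(d=4) -> return 31  (same call as traced above)
  -> return 63
  T(d=5) -> return 63  (same call as traced above)
-> return 127

Final answer: 127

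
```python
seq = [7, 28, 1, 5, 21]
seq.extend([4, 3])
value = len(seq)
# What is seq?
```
Trace:
  seq=[7, 28, 1, 5, 21]
  seq=[7, 28, 1, 5, 21, 4, 3]
  seq=[7, 28, 1, 5, 21, 4, 3], value=7

Final answer: [7, 28, 1, 5, 21, 4, 3]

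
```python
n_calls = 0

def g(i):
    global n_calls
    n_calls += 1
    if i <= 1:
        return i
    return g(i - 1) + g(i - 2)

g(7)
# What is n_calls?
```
Call trace (a repeated sub-call is expanded the first time; later identical calls just restate its return value):
g(i=7)
  g(i=6)
    g(i=5)
      g(i=4)
        g(i=3)
          g(i=2)
            g(i=1)
            -> return 1
            g(i=0)
            -> return 0
          -> return 1
          g(i=1)
          -> return 1
        -> return 2
        g(i=2) -> return 1  (same call as traced above)
      -> return 3
      g(i=3) -> return 2  (same call as traced above)
    -> return 5
    g(i=4) -> return 3  (same call as traced above)
  -> return 8
  g(i=5) -> return 5  (same call as traced above)
-> return 13

n_calls is incremented once per call, so count the calls in each subtree. Let C(i) = number of calls made by g(i).
C(0) = C(1) = 1 (base case, no recursion); C(i) = 1 + C(i - 1) + C(i - 2) otherwise.
C(2) = 1 + C(1) + C(0) = 1 + 1 + 1 = 3
C(3) = 1 + C(2) + C(1) = 1 + 3 + 1 = 5
C(4) = 1 + C(3) + C(2) = 1 + 5 + 3 = 9
C(5) = 1 + C(4) + C(3) = 1 + 9 + 5 = 15
C(6) = 1 + C(5) + C(4) = 1 + 15 + 9 = 25
C(7) = 1 + C(6) + C(5) = 1 + 25 + 15 = 41
n_calls = C(7) = 41

Final answer: 41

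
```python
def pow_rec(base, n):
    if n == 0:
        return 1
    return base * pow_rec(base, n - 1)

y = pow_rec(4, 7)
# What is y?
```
Call trace:
pow_rec(base=4, n=7)
  pow_rec(base=4, n=6)
    pow_rec(base=4, n=5)
      pow_rec(base=4, n=4)
        pow_rec(base=4, n=3)
          pow_rec(base=4, n=2)
            pow_rec(base=4, n=1)
              pow_rec(base=4, n=0)
              -> return 1
            -> return 4
          -> return 16
        -> return 64
      -> return 256
    -> return 1024
  -> return 4096
-> return 16384

Final answer: 16384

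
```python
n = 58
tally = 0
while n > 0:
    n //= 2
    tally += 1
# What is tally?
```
Trace:
  n=58
  n=58, tally=0
  n=29, tally=1
  n=14, tally=2
  n=7, tally=3
  n=3, tally=4
  n=1, tally=5
  n=0, tally=6

Final answer: 6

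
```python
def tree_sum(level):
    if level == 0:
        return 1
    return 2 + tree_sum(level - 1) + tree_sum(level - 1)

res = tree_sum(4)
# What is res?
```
Call trace (a repeated sub-call is expanded the first time; later identical calls just restate its return value):
tree_sum(level=4)
  tree_sum(level=3)
    tree_sum(level=2)
      tree_sum(level=1)
        tree_sum(level=0)
        -> return 1
        tree_sum(level=0)
        -> return 1
      -> return 4
      tree_sum(level=1) -> return 4  (same call as traced above)
    -> return 10
    tree_sum(level=2) -> return 10  (same call as traced above)
  -> return 22
  tree_sum(level=3) -> return 22  (same call as traced above)
-> return 46

Final answer: 46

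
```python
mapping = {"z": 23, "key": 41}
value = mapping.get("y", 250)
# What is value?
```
Trace:
  mapping={'z': 23, 'key': 41}
  mapping={'z': 23, 'key': 41}, value=250

Final answer: 250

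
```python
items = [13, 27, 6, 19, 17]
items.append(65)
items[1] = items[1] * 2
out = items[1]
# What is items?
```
Trace:
  items=[13, 27, 6, 19, 17]
  items=[13, 27, 6, 19, 17, 65]
  items=[13, 54, 6, 19, 17, 65]
  items=[13, 54, 6, 19, 17, 65], out=54

Final answer: [13, 54, 6, 19, 17, 65]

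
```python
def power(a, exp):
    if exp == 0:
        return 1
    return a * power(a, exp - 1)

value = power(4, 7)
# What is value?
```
Call trace:
power(a=4, exp=7)
  power(a=4, exp=6)
    power(a=4, exp=5)
      power(a=4, exp=4)
        power(a=4, exp=3)
          power(a=4, exp=2)
            power(a=4, exp=1)
              power(a=4, exp=0)
              -> return 1
            -> return 4
          -> return 16
        -> return 64
      -> return 256
    -> return 1024
  -> return 4096
-> return 16384

Final answer: 16384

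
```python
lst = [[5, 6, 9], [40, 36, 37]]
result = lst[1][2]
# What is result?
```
Trace:
  lst=[[5, 6, 9], [40, 36, 37]]
  lst=[[5, 6, 9], [40, 36, 37]], result=37

Final answer: 37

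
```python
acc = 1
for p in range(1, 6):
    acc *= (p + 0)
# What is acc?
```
Trace:
  acc=1
  acc=1, p=1
  acc=2, p=2
  acc=6, p=3
  acc=24, p=4
  acc=120, p=5

Final answer: 120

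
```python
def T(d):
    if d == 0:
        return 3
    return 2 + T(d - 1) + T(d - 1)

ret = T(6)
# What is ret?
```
Call trace (a repeated sub-call is expanded the first time; later identical calls just restate its return value):
T(d=6)
  T(d=5)
    T(d=4)
      T(d=3)
        T(d=2)
          T(d=1)
            T(d=0)
            -> return 3
            T(d=0)
            -> return 3
          -> return 8
          T(d=1) -> return 8  (same call as traced above)
        -> return 18
        T(d=2) -> return 18  (same call as traced above)
      -> return 38
      T(d=3) -> return 38  (same call as traced above)
    -> return 78
    T(d=4) -> return 78  (same call as traced above)
  -> return 158
  T(d=5) -> return 158  (same call as traced above)
-> return 318

Final answer: 318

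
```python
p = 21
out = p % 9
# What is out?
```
Trace:
  p=21
  p=21, out=3

Final answer: 3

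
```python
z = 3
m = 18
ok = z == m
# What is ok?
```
Trace:
  z=3
  z=3, m=18
  z=3, m=18, ok=False

Final answer: False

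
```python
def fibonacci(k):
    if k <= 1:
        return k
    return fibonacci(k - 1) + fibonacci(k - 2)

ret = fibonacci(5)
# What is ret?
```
Call trace (a repeated sub-call is expanded the first time; later identical calls just restate its return value):
fibonacci(k=5)
  fibonacci(k=4)
    fibonacci(k=3)
      fibonacci(k=2)
        fibonacci(k=1)
        -> return 1
        fibonacci(k=0)
        -> return 0
      -> return 1
      fibonacci(k=1)
      -> return 1
    -> return 2
    fibonacci(k=2) -> return 1  (same call as traced above)
  -> return 3
  fibonacci(k=3) -> return 2  (same call as traced above)
-> return 5

Final answer: 5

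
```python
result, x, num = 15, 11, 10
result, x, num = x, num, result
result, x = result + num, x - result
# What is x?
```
Trace:
  result=15, x=11, num=10
  result=11, x=10, num=15
  result=26, x=-1, num=15

Final answer: -1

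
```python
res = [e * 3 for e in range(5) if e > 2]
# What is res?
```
Trace:
  e=0
  e=1
  e=2
  e=3
  e=4
  res=[9, 12]

Final answer: [9, 12]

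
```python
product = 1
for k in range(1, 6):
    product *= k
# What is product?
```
Trace:
  product=1
  product=1, k=1
  product=2, k=2
  product=6, k=3
  product=24, k=4
  product=120, k=5

Final answer: 120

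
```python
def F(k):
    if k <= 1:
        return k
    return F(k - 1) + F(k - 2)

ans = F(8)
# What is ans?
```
Call trace (a repeated sub-call is expanded the first time; later identical calls just restate its return value):
F(k=8)
  F(k=7)
    F(k=6)
      F(k=5)
        F(k=4)
          F(k=3)
            F(k=2)
              F(k=1)
              -> return 1
              F(k=0)
              -> return 0
            -> return 1
            F(k=1)
            -> return 1
          -> return 2
          F(k=2) -> return 1  (same call as traced above)
        -> return 3
        F(k=3) -> return 2  (same call as traced above)
      -> return 5
      F(k=4) -> return 3  (same call as traced above)
    -> return 8
    F(k=5) -> return 5  (same call as traced above)
  -> return 13
  F(k=6) -> return 8  (same call as traced above)
-> return 21

Final answer: 21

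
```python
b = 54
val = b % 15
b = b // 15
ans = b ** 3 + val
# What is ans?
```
Trace:
  b=54
  b=54, val=9
  b=3, val=9
  b=3, val=9, ans=36

Final answer: 36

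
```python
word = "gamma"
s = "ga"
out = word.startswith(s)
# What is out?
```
Trace:
  word='gamma'
  word='gamma', s='ga'
  word='gamma', s='ga', out=True

Final answer: True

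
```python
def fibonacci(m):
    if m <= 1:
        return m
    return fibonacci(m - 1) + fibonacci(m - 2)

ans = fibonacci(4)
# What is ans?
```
Call trace (a repeated sub-call is expanded the first time; later identical calls just restate its return value):
fibonacci(m=4)
  fibonacci(m=3)
    fibonacci(m=2)
      fibonacci(m=1)
      -> return 1
      fibonacci(m=0)
      -> return 0
    -> return 1
    fibonacci(m=1)
    -> return 1
  -> return 2
  fibonacci(m=2) -> return 1  (same call as traced above)
-> return 3

Final answer: 3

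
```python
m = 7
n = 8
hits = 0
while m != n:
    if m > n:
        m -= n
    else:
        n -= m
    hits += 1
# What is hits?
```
Trace:
  m=7
  m=7, n=8
  m=7, n=8, hits=0
  m=7, n=1, hits=1
  m=6, n=1, hits=2
  m=5, n=1, hits=3
  m=4, n=1, hits=4
  m=3, n=1, hits=5
  m=2, n=1, hits=6
  m=1, n=1, hits=7

Final answer: 7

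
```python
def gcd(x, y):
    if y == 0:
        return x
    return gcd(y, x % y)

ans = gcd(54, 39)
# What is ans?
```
Call trace:
gcd(x=54, y=39)
  gcd(x=39, y=15)
    gcd(x=15, y=9)
      gcd(x=9, y=6)
        gcd(x=6, y=3)
          gcd(x=3, y=0)
          -> return 3
        -> return 3
      -> return 3
    -> return 3
  -> return 3
-> return 3

Final answer: 3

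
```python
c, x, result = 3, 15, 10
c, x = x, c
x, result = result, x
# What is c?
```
Trace:
  c=3, x=15, result=10
  c=15, x=3, result=10
  c=15, x=10, result=3

Final answer: 15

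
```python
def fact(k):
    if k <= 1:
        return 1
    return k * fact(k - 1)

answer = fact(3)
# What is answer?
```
Call trace:
fact(k=3)
  fact(k=2)
    fact(k=1)
    -> return 1
  -> return 2
-> return 6

Final answer: 6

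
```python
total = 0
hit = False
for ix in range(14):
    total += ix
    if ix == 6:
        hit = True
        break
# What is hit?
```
Trace:
  total=0
  total=0, hit=False
  total=0, hit=False, ix=0
  total=1, hit=False, ix=1
  total=3, hit=False, ix=2
  total=6, hit=False, ix=3
  total=10, hit=False, ix=4
  total=15, hit=False, ix=5
  total=21, hit=True, ix=6

Final answer: True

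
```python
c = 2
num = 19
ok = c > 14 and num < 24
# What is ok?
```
Trace:
  c=2
  c=2, num=19
  c=2, num=19, ok=False

Final answer: False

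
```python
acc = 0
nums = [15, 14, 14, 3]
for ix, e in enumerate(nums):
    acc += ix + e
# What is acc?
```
Trace:
  acc=0
  acc=15, ix=0, e=15
  acc=30, ix=1, e=14
  acc=46, ix=2, e=14
  acc=52, ix=3, e=3

Final answer: 52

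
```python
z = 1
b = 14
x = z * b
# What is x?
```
Trace:
  z=1
  z=1, b=14
  z=1, b=14, x=14

Final answer: 14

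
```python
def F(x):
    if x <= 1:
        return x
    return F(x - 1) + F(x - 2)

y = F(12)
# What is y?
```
Call trace (a repeated sub-call is expanded the first time; later identical calls just restate its return value):
F(x=12)
  F(x=11)
    F(x=10)
      F(x=9)
        F(x=8)
          F(x=7)
            F(x=6)
              F(x=5)
                F(x=4)
                  F(x=3)
                    F(x=2)
                      F(x=1)
                      -> return 1
                      F(x=0)
                      -> return 0
                    -> return 1
                    F(x=1)
                    -> return 1
                  -> return 2
                  F(x=2) -> return 1  (same call as traced above)
                -> return 3
                F(x=3) -> return 2  (same call as traced above)
              -> return 5
              F(x=4) -> return 3  (same call as traced above)
            -> return 8
            F(x=5) -> return 5  (same call as traced above)
          -> return 13
          F(x=6) -> return 8  (same call as traced above)
        -> return 21
        F(x=7) -> return 13  (same call as traced above)
      -> return 34
      F(x=8) -> return 21  (same call as traced above)
    -> return 55
    F(x=9) -> return 34  (same call as traced above)
  -> return 89
  F(x=10) -> return 55  (same call as traced above)
-> return 144

Final answer: 144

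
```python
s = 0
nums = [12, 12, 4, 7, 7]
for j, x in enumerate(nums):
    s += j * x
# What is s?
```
Trace:
  s=0
  s=0, j=0, x=12
  s=12, j=1, x=12
  s=20, j=2, x=4
  s=41, j=3, x=7
  s=69, j=4, x=7

Final answer: 69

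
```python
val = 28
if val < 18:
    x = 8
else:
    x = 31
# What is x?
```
Trace:
  val=28
  val=28, x=31

Final answer: 31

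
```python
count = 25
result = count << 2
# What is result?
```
Trace:
  count=25
  count=25, result=100

Final answer: 100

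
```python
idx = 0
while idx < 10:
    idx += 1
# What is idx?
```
Trace:
  idx=0
  idx=1
  idx=2
  idx=3
  idx=4
  idx=5
  idx=6
  idx=7
  idx=8
  idx=9
  idx=10

Final answer: 10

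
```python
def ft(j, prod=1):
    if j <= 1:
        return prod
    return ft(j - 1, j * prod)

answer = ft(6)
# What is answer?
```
Call trace:
ft(j=6, prod=1)
  ft(j=5, prod=6)
    ft(j=4, prod=30)
      ft(j=3, prod=120)
        ft(j=2, prod=360)
          ft(j=1, prod=720)
          -> return 720
        -> return 720
      -> return 720
    -> return 720
  -> return 720
-> return 720

Final answer: 720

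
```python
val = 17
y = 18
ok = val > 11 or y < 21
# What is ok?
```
Trace:
  val=17
  val=17, y=18
  val=17, y=18, ok=True

Final answer: True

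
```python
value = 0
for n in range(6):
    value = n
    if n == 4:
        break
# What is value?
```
Trace:
  value=0
  value=0, n=0
  value=1, n=1
  value=2, n=2
  value=3, n=3
  value=4, n=4

Final answer: 4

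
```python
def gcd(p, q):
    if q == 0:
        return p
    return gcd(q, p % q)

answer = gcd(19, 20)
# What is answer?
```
Call trace:
gcd(p=19, q=20)
  gcd(p=20, q=19)
    gcd(p=19, q=1)
      gcd(p=1, q=0)
      -> return 1
    -> return 1
  -> return 1
-> return 1

Final answer: 1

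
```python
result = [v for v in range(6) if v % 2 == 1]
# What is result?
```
Trace:
  v=0
  v=1
  v=2
  v=3
  v=4
  v=5
  result=[1, 3, 5]

Final answer: [1, 3, 5]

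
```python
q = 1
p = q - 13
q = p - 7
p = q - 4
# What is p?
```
Trace:
  q=1
  q=1, p=-12
  q=-19, p=-12
  q=-19, p=-23

Final answer: -23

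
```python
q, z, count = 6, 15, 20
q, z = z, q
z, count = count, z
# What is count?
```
Trace:
  q=6, z=15, count=20
  q=15, z=6, count=20
  q=15, z=20, count=6

Final answer: 6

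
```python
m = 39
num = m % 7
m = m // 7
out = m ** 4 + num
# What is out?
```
Trace:
  m=39
  m=39, num=4
  m=5, num=4
  m=5, num=4, out=629

Final answer: 629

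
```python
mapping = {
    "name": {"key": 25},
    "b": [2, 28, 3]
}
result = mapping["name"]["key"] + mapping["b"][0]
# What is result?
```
Trace:
  mapping={'name': {'key': 25}, 'b': [2, 28, 3]}
  mapping={'name': {'key': 25}, 'b': [2, 28, 3]}, result=27

Final answer: 27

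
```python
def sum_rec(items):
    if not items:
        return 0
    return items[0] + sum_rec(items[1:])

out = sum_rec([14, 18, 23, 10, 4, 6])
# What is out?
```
Call trace:
sum_rec(items=[14, 18, 23, 10, 4, 6])
  sum_rec(items=[18, 23, 10, 4, 6])
    sum_rec(items=[23, 10, 4, 6])
      sum_rec(items=[10, 4, 6])
        sum_rec(items=[4, 6])
          sum_rec(items=[6])
            sum_rec(items=[])
            -> return 0
          -> return 6
        -> return 10
      -> return 20
    -> return 43
  -> return 61
-> return 75

Final answer: 75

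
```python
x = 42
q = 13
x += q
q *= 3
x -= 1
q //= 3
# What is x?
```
Trace:
  x=42
  x=42, q=13
  x=55, q=13
  x=55, q=39
  x=54, q=39
  x=54, q=13

Final answer: 54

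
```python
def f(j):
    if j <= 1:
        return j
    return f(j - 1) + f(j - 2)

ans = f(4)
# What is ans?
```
Call trace (a repeated sub-call is expanded the first time; later identical calls just restate its return value):
f(j=4)
  f(j=3)
    f(j=2)
      f(j=1)
      -> return 1
      f(j=0)
      -> return 0
    -> return 1
    f(j=1)
    -> return 1
  -> return 2
  f(j=2) -> return 1  (same call as traced above)
-> return 3

Final answer: 3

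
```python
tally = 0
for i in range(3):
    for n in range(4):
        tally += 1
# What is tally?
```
Trace:
  tally=0
  tally=1, i=0, n=0
  tally=2, i=0, n=1
  tally=3, i=0, n=2
  tally=4, i=0, n=3
  tally=5, i=1, n=0
  tally=6, i=1, n=1
  tally=7, i=1, n=2
  tally=8, i=1, n=3
  tally=9, i=2, n=0
  tally=10, i=2, n=1
  tally=11, i=2, n=2
  tally=12, i=2, n=3

Final answer: 12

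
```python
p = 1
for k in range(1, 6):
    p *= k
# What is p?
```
Trace:
  p=1
  p=1, k=1
  p=2, k=2
  p=6, k=3
  p=24, k=4
  p=120, k=5

Final answer: 120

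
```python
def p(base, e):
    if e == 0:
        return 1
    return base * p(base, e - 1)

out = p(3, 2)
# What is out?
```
Call trace:
p(base=3, e=2)
  p(base=3, e=1)
    p(base=3, e=0)
    -> return 1
  -> return 3
-> return 9

Final answer: 9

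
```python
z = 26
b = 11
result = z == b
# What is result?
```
Trace:
  z=26
  z=26, b=11
  z=26, b=11, result=False

Final answer: False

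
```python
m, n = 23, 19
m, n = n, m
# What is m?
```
Trace:
  m=23, n=19
  m=19, n=23

Final answer: 19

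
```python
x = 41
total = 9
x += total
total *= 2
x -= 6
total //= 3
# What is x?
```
Trace:
  x=41
  x=41, total=9
  x=50, total=9
  x=50, total=18
  x=44, total=18
  x=44, total=6

Final answer: 44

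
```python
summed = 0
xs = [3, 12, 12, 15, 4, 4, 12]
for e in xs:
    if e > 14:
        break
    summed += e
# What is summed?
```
Trace:
  summed=0
  summed=3, e=3
  summed=15, e=12
  summed=27, e=12
  summed=27, e=15

Final answer: 27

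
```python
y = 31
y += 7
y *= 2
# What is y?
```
Trace:
  y=31
  y=38
  y=76

Final answer: 76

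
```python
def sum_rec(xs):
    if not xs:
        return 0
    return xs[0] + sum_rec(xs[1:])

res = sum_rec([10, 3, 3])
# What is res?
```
Call trace:
sum_rec(xs=[10, 3, 3])
  sum_rec(xs=[3, 3])
    sum_rec(xs=[3])
      sum_rec(xs=[])
      -> return 0
    -> return 3
  -> return 6
-> return 16

Final answer: 16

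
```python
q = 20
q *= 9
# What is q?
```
Trace:
  q=20
  q=180

Final answer: 180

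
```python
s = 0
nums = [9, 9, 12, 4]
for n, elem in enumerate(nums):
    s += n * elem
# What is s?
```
Trace:
  s=0
  s=0, n=0, elem=9
  s=9, n=1, elem=9
  s=33, n=2, elem=12
  s=45, n=3, elem=4

Final answer: 45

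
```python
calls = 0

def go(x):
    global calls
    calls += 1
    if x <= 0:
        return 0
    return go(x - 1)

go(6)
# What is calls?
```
Call trace:
go(x=6)
  go(x=5)
    go(x=4)
      go(x=3)
        go(x=2)
          go(x=1)
            go(x=0)
            -> return 0
          -> return 0
        -> return 0
      -> return 0
    -> return 0
  -> return 0
-> return 0

calls is incremented once per call. go is entered once for each x = 6, 5, 4, 3, 2, 1, 0 (the x <= 0 call returns without recursing), i.e. 6 + 1 calls.
calls = 7

Final answer: 7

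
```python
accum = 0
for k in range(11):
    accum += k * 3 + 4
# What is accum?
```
Trace:
  accum=0
  accum=4, k=0
  accum=11, k=1
  accum=21, k=2
  accum=34, k=3
  accum=50, k=4
  accum=69, k=5
  accum=91, k=6
  accum=116, k=7
  accum=144, k=8
  accum=175, k=9
  accum=209, k=10

Final answer: 209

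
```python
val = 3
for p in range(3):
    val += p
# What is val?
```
Trace:
  val=3
  val=3, p=0
  val=4, p=1
  val=6, p=2

Final answer: 6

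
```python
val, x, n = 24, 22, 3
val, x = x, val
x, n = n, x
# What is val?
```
Trace:
  val=24, x=22, n=3
  val=22, x=24, n=3
  val=22, x=3, n=24

Final answer: 22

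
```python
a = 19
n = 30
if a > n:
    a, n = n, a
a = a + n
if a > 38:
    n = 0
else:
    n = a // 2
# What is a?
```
Trace:
  a=19
  a=19, n=30
  a=19, n=30
  a=49, n=30
  a=49, n=0

Final answer: 49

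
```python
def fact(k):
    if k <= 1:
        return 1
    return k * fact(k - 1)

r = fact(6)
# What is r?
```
Call trace:
fact(k=6)
  fact(k=5)
    fact(k=4)
      fact(k=3)
        fact(k=2)
          fact(k=1)
          -> return 1
        -> return 2
      -> return 6
    -> return 24
  -> return 120
-> return 720

Final answer: 720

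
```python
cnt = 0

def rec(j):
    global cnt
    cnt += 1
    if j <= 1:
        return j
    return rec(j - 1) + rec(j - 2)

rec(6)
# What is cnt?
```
Call trace (a repeated sub-call is expanded the first time; later identical calls just restate its return value):
rec(j=6)
  rec(j=5)
    rec(j=4)
      rec(j=3)
        rec(j=2)
          rec(j=1)
          -> return 1
          rec(j=0)
          -> return 0
        -> return 1
        rec(j=1)
        -> return 1
      -> return 2
      rec(j=2) -> return 1  (same call as traced above)
    -> return 3
    rec(j=3) -> return 2  (same call as traced above)
  -> return 5
  rec(j=4) -> return 3  (same call as traced above)
-> return 8

cnt is incremented once per call, so count the calls in each subtree. Let C(j) = number of calls made by rec(j).
C(0) = C(1) = 1 (base case, no recursion); C(j) = 1 + C(j - 1) + C(j - 2) otherwise.
C(2) = 1 + C(1) + C(0) = 1 + 1 + 1 = 3
C(3) = 1 + C(2) + C(1) = 1 + 3 + 1 = 5
C(4) = 1 + C(3) + C(2) = 1 + 5 + 3 = 9
C(5) = 1 + C(4) + C(3) = 1 + 9 + 5 = 15
C(6) = 1 + C(5) + C(4) = 1 + 15 + 9 = 25
cnt = C(6) = 25

Final answer: 25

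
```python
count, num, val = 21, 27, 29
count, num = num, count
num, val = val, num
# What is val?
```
Trace:
  count=21, num=27, val=29
  count=27, num=21, val=29
  count=27, num=29, val=21

Final answer: 21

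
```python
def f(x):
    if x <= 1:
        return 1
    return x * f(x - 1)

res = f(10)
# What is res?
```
Call trace:
f(x=10)
  f(x=9)
    f(x=8)
      f(x=7)
        f(x=6)
          f(x=5)
            f(x=4)
              f(x=3)
                f(x=2)
                  f(x=1)
                  -> return 1
                -> return 2
              -> return 6
            -> return 24
          -> return 120
        -> return 720
      -> return 5040
    -> return 40320
  -> return 362880
-> return 3628800

Final answer: 3628800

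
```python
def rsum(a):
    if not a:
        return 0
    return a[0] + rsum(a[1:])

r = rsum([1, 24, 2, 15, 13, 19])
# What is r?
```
Call trace:
rsum(a=[1, 24, 2, 15, 13, 19])
  rsum(a=[24, 2, 15, 13, 19])
    rsum(a=[2, 15, 13, 19])
      rsum(a=[15, 13, 19])
        rsum(a=[13, 19])
          rsum(a=[19])
            rsum(a=[])
            -> return 0
          -> return 19
        -> return 32
      -> return 47
    -> return 49
  -> return 73
-> return 74

Final answer: 74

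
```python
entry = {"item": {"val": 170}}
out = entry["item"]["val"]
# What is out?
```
Trace:
  entry={'item': {'val': 170}}
  entry={'item': {'val': 170}}, out=170

Final answer: 170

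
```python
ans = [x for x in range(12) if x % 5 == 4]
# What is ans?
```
Trace:
  x=0
  x=1
  x=2
  x=3
  x=4
  x=5
  x=6
  x=7
  x=8
  x=9
  x=10
  x=11
  ans=[4, 9]

Final answer: [4, 9]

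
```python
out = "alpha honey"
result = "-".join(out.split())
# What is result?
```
Trace:
  out='alpha honey'
  out='alpha honey', result='alpha-honey'

Final answer: 'alpha-honey'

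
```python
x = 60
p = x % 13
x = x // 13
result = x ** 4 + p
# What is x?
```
Trace:
  x=60
  x=60, p=8
  x=4, p=8
  x=4, p=8, result=264

Final answer: 4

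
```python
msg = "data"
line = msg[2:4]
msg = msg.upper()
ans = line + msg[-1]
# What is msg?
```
Trace:
  msg='data'
  msg='data', line='ta'
  msg='DATA', line='ta'
  msg='DATA', line='ta', ans='taA'

Final answer: 'DATA'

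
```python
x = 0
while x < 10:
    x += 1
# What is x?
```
Trace:
  x=0
  x=1
  x=2
  x=3
  x=4
  x=5
  x=6
  x=7
  x=8
  x=9
  x=10

Final answer: 10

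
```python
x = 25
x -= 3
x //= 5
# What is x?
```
Trace:
  x=25
  x=22
  x=4

Final answer: 4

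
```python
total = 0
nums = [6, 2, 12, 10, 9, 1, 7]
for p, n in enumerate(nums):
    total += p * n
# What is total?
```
Trace:
  total=0
  total=0, p=0, n=6
  total=2, p=1, n=2
  total=26, p=2, n=12
  total=56, p=3, n=10
  total=92, p=4, n=9
  total=97, p=5, n=1
  total=139, p=6, n=7

Final answer: 139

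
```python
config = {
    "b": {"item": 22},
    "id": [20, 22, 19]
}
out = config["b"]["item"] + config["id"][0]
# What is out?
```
Trace:
  config={'b': {'item': 22}, 'id': [20, 22, 19]}
  config={'b': {'item': 22}, 'id': [20, 22, 19]}, out=42

Final answer: 42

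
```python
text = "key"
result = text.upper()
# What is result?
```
Trace:
  text='key'
  text='key', result='KEY'

Final answer: 'KEY'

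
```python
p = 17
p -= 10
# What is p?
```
Trace:
  p=17
  p=7

Final answer: 7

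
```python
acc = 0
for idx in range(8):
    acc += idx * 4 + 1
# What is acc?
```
Trace:
  acc=0
  acc=1, idx=0
  acc=6, idx=1
  acc=15, idx=2
  acc=28, idx=3
  acc=45, idx=4
  acc=66, idx=5
  acc=91, idx=6
  acc=120, idx=7

Final answer: 120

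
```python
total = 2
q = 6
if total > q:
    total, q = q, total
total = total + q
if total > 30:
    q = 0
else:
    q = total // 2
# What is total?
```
Trace:
  total=2
  total=2, q=6
  total=2, q=6
  total=8, q=6
  total=8, q=4

Final answer: 8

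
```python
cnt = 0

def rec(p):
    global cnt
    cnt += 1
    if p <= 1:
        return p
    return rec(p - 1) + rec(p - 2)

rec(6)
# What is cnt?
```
Call trace (a repeated sub-call is expanded the first time; later identical calls just restate its return value):
rec(p=6)
  rec(p=5)
    rec(p=4)
      rec(p=3)
        rec(p=2)
          rec(p=1)
          -> return 1
          rec(p=0)
          -> return 0
        -> return 1
        rec(p=1)
        -> return 1
      -> return 2
      rec(p=2) -> return 1  (same call as traced above)
    -> return 3
    rec(p=3) -> return 2  (same call as traced above)
  -> return 5
  rec(p=4) -> return 3  (same call as traced above)
-> return 8

cnt is incremented once per call, so count the calls in each subtree. Let C(p) = number of calls made by rec(p).
C(0) = C(1) = 1 (base case, no recursion); C(p) = 1 + C(p - 1) + C(p - 2) otherwise.
C(2) = 1 + C(1) + C(0) = 1 + 1 + 1 = 3
C(3) = 1 + C(2) + C(1) = 1 + 3 + 1 = 5
C(4) = 1 + C(3) + C(2) = 1 + 5 + 3 = 9
C(5) = 1 + C(4) + C(3) = 1 + 9 + 5 = 15
C(6) = 1 + C(5) + C(4) = 1 + 15 + 9 = 25
cnt = C(6) = 25

Final answer: 25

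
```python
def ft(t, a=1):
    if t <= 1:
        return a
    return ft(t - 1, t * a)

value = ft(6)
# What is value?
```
Call trace:
ft(t=6, a=1)
  ft(t=5, a=6)
    ft(t=4, a=30)
      ft(t=3, a=120)
        ft(t=2, a=360)
          ft(t=1, a=720)
          -> return 720
        -> return 720
      -> return 720
    -> return 720
  -> return 720
-> return 720

Final answer: 720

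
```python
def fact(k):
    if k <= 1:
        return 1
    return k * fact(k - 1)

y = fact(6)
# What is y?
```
Call trace:
fact(k=6)
  fact(k=5)
    fact(k=4)
      fact(k=3)
        fact(k=2)
          fact(k=1)
          -> return 1
        -> return 2
      -> return 6
    -> return 24
  -> return 120
-> return 720

Final answer: 720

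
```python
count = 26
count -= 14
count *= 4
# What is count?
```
Trace:
  count=26
  count=12
  count=48

Final answer: 48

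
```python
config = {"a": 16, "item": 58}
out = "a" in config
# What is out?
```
Trace:
  config={'a': 16, 'item': 58}
  config={'a': 16, 'item': 58}, out=True

Final answer: True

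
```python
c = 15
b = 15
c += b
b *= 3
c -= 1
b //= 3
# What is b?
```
Trace:
  c=15
  c=15, b=15
  c=30, b=15
  c=30, b=45
  c=29, b=45
  c=29, b=15

Final answer: 15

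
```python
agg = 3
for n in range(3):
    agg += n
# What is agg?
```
Trace:
  agg=3
  agg=3, n=0
  agg=4, n=1
  agg=6, n=2

Final answer: 6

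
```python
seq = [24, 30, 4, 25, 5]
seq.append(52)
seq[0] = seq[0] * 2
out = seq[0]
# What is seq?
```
Trace:
  seq=[24, 30, 4, 25, 5]
  seq=[24, 30, 4, 25, 5, 52]
  seq=[48, 30, 4, 25, 5, 52]
  seq=[48, 30, 4, 25, 5, 52], out=48

Final answer: [48, 30, 4, 25, 5, 52]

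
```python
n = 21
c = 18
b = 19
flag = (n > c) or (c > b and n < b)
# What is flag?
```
Trace:
  n=21
  n=21, c=18
  n=21, c=18, b=19
  n=21, c=18, b=19, flag=True

Final answer: True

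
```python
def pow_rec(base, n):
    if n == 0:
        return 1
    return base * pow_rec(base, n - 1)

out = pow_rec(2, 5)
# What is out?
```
Call trace:
pow_rec(base=2, n=5)
  pow_rec(base=2, n=4)
    pow_rec(base=2, n=3)
      pow_rec(base=2, n=2)
        pow_rec(base=2, n=1)
          pow_rec(base=2, n=0)
          -> return 1
        -> return 2
      -> return 4
    -> return 8
  -> return 16
-> return 32

Final answer: 32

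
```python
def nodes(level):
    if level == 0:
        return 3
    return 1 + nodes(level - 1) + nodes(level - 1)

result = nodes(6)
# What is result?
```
Call trace (a repeated sub-call is expanded the first time; later identical calls just restate its return value):
nodes(level=6)
  nodes(level=5)
    nodes(level=4)
      nodes(level=3)
        nodes(level=2)
          nodes(level=1)
            nodes(level=0)
            -> return 3
            nodes(level=0)
            -> return 3
          -> return 7
          nodes(level=1) -> return 7  (same call as traced above)
        -> return 15
        nodes(level=2) -> return 15  (same call as traced above)
      -> return 31
      nodes(level=3) -> return 31  (same call as traced above)
    -> return 63
    nodes(level=4) -> return 63  (same call as traced above)
  -> return 127
  nodes(level=5) -> return 127  (same call as traced above)
-> return 255

Final answer: 255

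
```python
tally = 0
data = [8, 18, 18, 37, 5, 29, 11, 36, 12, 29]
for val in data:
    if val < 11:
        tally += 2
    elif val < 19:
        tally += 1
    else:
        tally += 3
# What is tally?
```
Trace:
  tally=0
  tally=2, val=8
  tally=3, val=18
  tally=4, val=18
  tally=7, val=37
  tally=9, val=5
  tally=12, val=29
  tally=13, val=11
  tally=16, val=36
  tally=17, val=12
  tally=20, val=29

Final answer: 20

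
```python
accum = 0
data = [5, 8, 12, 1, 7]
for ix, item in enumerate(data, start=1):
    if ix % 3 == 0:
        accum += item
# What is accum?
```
Trace:
  accum=0
  accum=0, ix=1, item=5
  accum=0, ix=2, item=8
  accum=12, ix=3, item=12
  accum=12, ix=4, item=1
  accum=12, ix=5, item=7

Final answer: 12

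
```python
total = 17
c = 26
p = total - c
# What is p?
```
Trace:
  total=17
  total=17, c=26
  total=17, c=26, p=-9

Final answer: -9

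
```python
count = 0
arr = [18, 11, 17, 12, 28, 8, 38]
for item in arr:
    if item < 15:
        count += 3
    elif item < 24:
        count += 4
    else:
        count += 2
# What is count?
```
Trace:
  count=0
  count=4, item=18
  count=7, item=11
  count=11, item=17
  count=14, item=12
  count=16, item=28
  count=19, item=8
  count=21, item=38

Final answer: 21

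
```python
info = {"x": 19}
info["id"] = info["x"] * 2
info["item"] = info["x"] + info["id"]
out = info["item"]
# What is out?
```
Trace:
  info={'x': 19}
  info={'x': 19, 'id': 38}
  info={'x': 19, 'id': 38, 'item': 57}
  info={'x': 19, 'id': 38, 'item': 57}, out=57

Final answer: 57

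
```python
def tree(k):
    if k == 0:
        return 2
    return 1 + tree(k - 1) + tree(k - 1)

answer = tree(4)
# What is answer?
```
Call trace (a repeated sub-call is expanded the first time; later identical calls just restate its return value):
tree(k=4)
  tree(k=3)
    tree(k=2)
      tree(k=1)
        tree(k=0)
        -> return 2
        tree(k=0)
        -> return 2
      -> return 5
      tree(k=1) -> return 5  (same call as traced above)
    -> return 11
    tree(k=2) -> return 11  (same call as traced above)
  -> return 23
  tree(k=3) -> return 23  (same call as traced above)
-> return 47

Final answer: 47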